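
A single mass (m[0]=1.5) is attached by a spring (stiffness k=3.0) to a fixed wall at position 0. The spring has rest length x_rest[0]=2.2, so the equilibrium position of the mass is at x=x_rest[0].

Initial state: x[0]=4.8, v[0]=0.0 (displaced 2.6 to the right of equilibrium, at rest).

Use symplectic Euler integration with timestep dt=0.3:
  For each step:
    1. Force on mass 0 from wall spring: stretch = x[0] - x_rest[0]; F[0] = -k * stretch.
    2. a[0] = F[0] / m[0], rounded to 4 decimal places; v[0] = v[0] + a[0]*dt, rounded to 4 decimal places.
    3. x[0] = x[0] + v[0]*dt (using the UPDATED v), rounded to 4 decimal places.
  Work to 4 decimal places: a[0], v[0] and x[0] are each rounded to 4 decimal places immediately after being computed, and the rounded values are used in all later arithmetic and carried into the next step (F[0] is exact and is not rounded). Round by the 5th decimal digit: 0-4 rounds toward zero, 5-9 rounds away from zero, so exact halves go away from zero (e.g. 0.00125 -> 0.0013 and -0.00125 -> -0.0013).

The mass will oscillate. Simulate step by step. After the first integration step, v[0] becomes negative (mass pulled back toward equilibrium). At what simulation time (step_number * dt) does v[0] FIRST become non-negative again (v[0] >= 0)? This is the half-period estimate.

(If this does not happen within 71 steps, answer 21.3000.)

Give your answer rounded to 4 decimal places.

Step 0: x=[4.8000] v=[0.0000]
Step 1: x=[4.3320] v=[-1.5600]
Step 2: x=[3.4802] v=[-2.8392]
Step 3: x=[2.3980] v=[-3.6073]
Step 4: x=[1.2802] v=[-3.7261]
Step 5: x=[0.3279] v=[-3.1742]
Step 6: x=[-0.2874] v=[-2.0509]
Step 7: x=[-0.4550] v=[-0.5585]
Step 8: x=[-0.1447] v=[1.0345]
First v>=0 after going negative at step 8, time=2.4000

Answer: 2.4000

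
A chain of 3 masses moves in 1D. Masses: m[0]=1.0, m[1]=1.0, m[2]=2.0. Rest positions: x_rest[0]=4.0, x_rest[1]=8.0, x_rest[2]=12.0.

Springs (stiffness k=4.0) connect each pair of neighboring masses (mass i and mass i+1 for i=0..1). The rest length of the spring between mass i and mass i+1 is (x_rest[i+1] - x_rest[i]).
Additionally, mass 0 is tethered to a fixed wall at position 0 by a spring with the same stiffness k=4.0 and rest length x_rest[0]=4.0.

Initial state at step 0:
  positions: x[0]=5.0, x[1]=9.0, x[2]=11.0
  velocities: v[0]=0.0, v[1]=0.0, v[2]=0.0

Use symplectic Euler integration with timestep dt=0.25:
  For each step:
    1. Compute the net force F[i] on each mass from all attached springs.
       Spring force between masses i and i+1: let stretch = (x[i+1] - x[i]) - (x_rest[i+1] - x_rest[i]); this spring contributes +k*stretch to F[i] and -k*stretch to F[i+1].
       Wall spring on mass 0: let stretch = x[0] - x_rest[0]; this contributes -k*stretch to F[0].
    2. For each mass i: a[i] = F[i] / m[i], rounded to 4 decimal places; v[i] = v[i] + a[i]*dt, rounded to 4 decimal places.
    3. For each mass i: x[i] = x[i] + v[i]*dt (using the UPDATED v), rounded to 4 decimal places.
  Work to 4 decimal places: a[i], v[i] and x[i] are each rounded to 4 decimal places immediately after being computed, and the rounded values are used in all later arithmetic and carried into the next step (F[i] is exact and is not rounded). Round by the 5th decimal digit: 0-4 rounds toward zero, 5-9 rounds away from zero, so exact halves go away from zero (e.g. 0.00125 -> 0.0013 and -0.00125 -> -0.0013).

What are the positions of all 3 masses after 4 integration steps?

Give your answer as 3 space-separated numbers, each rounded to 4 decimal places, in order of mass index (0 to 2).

Step 0: x=[5.0000 9.0000 11.0000] v=[0.0000 0.0000 0.0000]
Step 1: x=[4.7500 8.5000 11.2500] v=[-1.0000 -2.0000 1.0000]
Step 2: x=[4.2500 7.7500 11.6563] v=[-2.0000 -3.0000 1.6250]
Step 3: x=[3.5625 7.1016 12.0743] v=[-2.7500 -2.5937 1.6719]
Step 4: x=[2.8692 6.8116 12.3707] v=[-2.7734 -1.1601 1.1856]

Answer: 2.8692 6.8116 12.3707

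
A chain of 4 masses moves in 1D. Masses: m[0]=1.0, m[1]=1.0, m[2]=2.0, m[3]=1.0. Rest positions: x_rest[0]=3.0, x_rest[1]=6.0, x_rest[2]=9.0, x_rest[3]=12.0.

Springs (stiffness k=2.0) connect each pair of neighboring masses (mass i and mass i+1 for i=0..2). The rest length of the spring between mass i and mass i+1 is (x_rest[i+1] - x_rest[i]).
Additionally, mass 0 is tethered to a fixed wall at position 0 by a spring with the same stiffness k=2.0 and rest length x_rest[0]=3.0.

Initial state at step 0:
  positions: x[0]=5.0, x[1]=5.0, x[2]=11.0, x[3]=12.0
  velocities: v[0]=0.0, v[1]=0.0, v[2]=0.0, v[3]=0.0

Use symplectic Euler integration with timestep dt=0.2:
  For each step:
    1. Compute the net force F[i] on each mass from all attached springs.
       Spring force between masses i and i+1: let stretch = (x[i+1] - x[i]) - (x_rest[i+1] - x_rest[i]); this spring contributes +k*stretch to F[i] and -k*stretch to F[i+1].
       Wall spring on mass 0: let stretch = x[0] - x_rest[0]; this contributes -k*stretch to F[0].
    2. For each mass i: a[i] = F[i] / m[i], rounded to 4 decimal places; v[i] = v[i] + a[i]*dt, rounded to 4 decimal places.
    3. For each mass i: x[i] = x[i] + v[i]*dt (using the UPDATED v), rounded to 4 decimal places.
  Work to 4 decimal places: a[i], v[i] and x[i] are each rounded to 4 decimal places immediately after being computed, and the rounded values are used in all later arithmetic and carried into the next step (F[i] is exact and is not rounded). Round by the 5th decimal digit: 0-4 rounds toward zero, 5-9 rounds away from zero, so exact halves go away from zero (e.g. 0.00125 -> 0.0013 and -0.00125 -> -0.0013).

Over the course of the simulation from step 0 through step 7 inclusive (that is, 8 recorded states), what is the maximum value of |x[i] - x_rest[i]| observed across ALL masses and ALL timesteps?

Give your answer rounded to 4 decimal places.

Step 0: x=[5.0000 5.0000 11.0000 12.0000] v=[0.0000 0.0000 0.0000 0.0000]
Step 1: x=[4.6000 5.4800 10.8000 12.1600] v=[-2.0000 2.4000 -1.0000 0.8000]
Step 2: x=[3.9024 6.3152 10.4416 12.4512] v=[-3.4880 4.1760 -1.7920 1.4560]
Step 3: x=[3.0856 7.2875 9.9985 12.8216] v=[-4.0838 4.8614 -2.2154 1.8522]
Step 4: x=[2.3581 8.1405 9.5599 13.2062] v=[-3.6373 4.2650 -2.1930 1.9230]
Step 5: x=[1.9046 8.6445 9.2104 13.5391] v=[-2.2676 2.5198 -1.7476 1.6645]
Step 6: x=[1.8379 8.6545 9.0114 13.7657] v=[-0.3335 0.0502 -0.9950 1.1330]
Step 7: x=[2.1695 8.1478 8.9883 13.8520] v=[1.6580 -2.5337 -0.1155 0.4313]
Max displacement = 2.6545

Answer: 2.6545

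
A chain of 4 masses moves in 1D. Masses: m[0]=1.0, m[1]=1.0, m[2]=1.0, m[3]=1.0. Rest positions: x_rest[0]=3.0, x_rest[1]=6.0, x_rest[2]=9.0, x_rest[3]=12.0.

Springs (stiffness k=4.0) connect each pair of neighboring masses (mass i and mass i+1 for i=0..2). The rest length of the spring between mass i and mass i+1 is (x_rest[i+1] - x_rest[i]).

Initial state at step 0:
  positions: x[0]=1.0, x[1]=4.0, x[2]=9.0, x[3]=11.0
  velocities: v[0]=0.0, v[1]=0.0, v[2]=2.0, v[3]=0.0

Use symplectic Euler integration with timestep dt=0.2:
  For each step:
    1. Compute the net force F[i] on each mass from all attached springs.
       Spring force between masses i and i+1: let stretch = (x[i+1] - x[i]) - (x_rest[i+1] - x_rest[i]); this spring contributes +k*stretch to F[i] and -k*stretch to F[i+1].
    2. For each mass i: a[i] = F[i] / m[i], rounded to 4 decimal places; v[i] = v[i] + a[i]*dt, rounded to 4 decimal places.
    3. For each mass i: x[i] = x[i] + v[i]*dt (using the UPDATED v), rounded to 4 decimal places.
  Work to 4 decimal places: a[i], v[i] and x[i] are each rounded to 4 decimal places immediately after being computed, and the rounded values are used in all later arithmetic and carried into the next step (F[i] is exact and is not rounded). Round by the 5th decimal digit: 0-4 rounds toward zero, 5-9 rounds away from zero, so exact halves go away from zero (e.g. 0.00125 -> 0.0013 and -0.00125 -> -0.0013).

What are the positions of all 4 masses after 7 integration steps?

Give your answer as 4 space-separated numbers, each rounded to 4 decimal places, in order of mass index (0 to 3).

Step 0: x=[1.0000 4.0000 9.0000 11.0000] v=[0.0000 0.0000 2.0000 0.0000]
Step 1: x=[1.0000 4.3200 8.9200 11.1600] v=[0.0000 1.6000 -0.4000 0.8000]
Step 2: x=[1.0512 4.8448 8.4624 11.4416] v=[0.2560 2.6240 -2.2880 1.4080]
Step 3: x=[1.2294 5.3414 7.9027 11.7265] v=[0.8909 2.4832 -2.7987 1.4246]
Step 4: x=[1.5855 5.5899 7.5450 11.8796] v=[1.7805 1.2426 -1.7887 0.7656]
Step 5: x=[2.1023 5.5105 7.5680 11.8192] v=[2.5840 -0.3968 0.1149 -0.3021]
Step 6: x=[2.6844 5.2150 7.9420 11.5586] v=[2.9106 -1.4774 1.8699 -1.3031]
Step 7: x=[3.1914 4.9509 8.4583 11.1993] v=[2.5351 -1.3203 2.5816 -1.7964]

Answer: 3.1914 4.9509 8.4583 11.1993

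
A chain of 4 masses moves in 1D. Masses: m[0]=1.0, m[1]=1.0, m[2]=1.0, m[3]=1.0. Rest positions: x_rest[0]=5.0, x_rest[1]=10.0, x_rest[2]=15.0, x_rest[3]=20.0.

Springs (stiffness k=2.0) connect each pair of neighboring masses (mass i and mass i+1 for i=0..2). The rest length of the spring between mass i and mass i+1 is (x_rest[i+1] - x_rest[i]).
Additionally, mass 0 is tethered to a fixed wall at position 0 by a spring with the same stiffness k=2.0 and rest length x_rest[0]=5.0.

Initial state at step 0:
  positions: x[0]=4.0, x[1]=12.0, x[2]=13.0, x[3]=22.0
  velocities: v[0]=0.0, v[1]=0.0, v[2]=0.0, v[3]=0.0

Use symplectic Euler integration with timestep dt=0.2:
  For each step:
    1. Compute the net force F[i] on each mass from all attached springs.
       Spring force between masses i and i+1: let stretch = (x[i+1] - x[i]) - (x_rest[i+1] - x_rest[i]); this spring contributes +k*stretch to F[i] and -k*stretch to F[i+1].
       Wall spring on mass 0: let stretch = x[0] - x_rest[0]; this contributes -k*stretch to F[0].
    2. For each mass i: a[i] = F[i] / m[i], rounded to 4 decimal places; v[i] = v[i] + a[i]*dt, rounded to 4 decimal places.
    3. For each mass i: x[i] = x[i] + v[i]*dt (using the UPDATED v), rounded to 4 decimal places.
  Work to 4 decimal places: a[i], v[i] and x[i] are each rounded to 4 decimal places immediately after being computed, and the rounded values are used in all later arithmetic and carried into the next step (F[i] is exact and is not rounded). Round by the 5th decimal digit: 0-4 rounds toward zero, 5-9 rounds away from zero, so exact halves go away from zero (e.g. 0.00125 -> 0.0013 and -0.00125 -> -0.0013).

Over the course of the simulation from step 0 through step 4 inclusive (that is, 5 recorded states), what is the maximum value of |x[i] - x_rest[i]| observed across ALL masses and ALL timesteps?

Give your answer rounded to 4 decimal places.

Step 0: x=[4.0000 12.0000 13.0000 22.0000] v=[0.0000 0.0000 0.0000 0.0000]
Step 1: x=[4.3200 11.4400 13.6400 21.6800] v=[1.6000 -2.8000 3.2000 -1.6000]
Step 2: x=[4.8640 10.4864 14.7472 21.1168] v=[2.7200 -4.7680 5.5360 -2.8160]
Step 3: x=[5.4687 9.4239 16.0231 20.4440] v=[3.0234 -5.3126 6.3795 -3.3638]
Step 4: x=[5.9523 8.5729 17.1247 19.8176] v=[2.4180 -4.2550 5.5082 -3.1322]
Max displacement = 2.1247

Answer: 2.1247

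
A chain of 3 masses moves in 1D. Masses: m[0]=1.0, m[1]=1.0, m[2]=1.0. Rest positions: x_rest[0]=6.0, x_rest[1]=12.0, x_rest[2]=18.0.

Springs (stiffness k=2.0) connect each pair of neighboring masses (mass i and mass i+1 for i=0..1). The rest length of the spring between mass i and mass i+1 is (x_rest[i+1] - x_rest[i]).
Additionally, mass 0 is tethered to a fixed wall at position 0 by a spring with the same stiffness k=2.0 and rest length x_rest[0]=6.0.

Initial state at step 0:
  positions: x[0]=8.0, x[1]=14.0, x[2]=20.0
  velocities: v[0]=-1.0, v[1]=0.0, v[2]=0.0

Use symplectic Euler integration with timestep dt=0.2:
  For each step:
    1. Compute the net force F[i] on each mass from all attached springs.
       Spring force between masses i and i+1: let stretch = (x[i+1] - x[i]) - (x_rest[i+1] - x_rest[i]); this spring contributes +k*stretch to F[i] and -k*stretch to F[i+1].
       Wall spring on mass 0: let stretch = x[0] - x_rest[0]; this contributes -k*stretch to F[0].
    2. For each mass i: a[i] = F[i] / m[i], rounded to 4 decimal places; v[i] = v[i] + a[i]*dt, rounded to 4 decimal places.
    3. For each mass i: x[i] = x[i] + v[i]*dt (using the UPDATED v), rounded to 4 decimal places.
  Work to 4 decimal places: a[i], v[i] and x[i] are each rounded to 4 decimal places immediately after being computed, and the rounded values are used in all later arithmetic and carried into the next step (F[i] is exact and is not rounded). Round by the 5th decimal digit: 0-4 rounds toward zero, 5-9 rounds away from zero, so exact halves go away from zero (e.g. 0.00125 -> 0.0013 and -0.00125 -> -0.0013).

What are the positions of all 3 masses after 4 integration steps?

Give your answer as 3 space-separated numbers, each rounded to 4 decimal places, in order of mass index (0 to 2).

Answer: 6.2324 13.7048 19.9861

Derivation:
Step 0: x=[8.0000 14.0000 20.0000] v=[-1.0000 0.0000 0.0000]
Step 1: x=[7.6400 14.0000 20.0000] v=[-1.8000 0.0000 0.0000]
Step 2: x=[7.1776 13.9712 20.0000] v=[-2.3120 -0.1440 0.0000]
Step 3: x=[6.6845 13.8812 19.9977] v=[-2.4656 -0.4499 -0.0115]
Step 4: x=[6.2324 13.7048 19.9861] v=[-2.2607 -0.8820 -0.0581]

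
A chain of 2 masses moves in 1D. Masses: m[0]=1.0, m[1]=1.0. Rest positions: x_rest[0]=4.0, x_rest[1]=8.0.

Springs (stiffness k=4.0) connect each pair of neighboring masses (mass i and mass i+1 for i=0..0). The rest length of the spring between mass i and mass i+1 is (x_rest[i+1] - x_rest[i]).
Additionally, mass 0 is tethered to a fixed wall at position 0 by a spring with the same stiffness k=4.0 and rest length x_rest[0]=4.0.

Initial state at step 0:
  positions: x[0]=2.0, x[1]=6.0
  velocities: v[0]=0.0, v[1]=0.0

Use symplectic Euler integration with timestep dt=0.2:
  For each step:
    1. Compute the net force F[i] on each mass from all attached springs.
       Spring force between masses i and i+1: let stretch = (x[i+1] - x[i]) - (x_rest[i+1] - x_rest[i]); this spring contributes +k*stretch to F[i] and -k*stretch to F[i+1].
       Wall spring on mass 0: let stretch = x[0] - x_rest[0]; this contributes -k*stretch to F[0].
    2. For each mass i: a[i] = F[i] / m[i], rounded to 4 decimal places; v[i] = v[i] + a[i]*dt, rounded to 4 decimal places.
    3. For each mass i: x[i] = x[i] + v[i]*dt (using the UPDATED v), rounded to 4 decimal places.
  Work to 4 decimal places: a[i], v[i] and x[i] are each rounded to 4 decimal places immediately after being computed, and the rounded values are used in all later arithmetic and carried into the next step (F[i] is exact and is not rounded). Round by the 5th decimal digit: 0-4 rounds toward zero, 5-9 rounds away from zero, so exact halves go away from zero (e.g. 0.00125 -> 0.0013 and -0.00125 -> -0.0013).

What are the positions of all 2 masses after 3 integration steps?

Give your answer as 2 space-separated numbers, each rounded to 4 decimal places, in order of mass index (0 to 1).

Answer: 3.4490 6.2314

Derivation:
Step 0: x=[2.0000 6.0000] v=[0.0000 0.0000]
Step 1: x=[2.3200 6.0000] v=[1.6000 0.0000]
Step 2: x=[2.8576 6.0512] v=[2.6880 0.2560]
Step 3: x=[3.4490 6.2314] v=[2.9568 0.9011]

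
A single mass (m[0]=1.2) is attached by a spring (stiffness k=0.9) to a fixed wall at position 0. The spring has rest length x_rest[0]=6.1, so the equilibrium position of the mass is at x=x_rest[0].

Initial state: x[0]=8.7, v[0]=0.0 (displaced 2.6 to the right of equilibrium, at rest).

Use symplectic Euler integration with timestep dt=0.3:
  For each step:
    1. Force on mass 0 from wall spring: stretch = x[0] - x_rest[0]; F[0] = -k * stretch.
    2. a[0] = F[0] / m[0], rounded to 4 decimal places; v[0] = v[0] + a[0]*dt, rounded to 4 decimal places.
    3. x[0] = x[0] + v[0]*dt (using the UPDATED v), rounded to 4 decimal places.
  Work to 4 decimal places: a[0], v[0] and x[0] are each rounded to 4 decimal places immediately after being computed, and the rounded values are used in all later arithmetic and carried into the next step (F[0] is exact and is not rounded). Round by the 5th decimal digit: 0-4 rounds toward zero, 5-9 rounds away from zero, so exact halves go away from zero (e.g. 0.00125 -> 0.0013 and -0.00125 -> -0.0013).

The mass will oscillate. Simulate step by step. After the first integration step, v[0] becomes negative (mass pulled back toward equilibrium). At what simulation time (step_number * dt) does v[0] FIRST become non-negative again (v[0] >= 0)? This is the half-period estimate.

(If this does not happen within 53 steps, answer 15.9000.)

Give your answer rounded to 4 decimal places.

Step 0: x=[8.7000] v=[0.0000]
Step 1: x=[8.5245] v=[-0.5850]
Step 2: x=[8.1854] v=[-1.1305]
Step 3: x=[7.7055] v=[-1.5997]
Step 4: x=[7.1172] v=[-1.9609]
Step 5: x=[6.4603] v=[-2.1898]
Step 6: x=[5.7790] v=[-2.2709]
Step 7: x=[5.1194] v=[-2.1987]
Step 8: x=[4.5260] v=[-1.9781]
Step 9: x=[4.0388] v=[-1.6240]
Step 10: x=[3.6907] v=[-1.1602]
Step 11: x=[3.5053] v=[-0.6181]
Step 12: x=[3.4950] v=[-0.0343]
Step 13: x=[3.6605] v=[0.5518]
First v>=0 after going negative at step 13, time=3.9000

Answer: 3.9000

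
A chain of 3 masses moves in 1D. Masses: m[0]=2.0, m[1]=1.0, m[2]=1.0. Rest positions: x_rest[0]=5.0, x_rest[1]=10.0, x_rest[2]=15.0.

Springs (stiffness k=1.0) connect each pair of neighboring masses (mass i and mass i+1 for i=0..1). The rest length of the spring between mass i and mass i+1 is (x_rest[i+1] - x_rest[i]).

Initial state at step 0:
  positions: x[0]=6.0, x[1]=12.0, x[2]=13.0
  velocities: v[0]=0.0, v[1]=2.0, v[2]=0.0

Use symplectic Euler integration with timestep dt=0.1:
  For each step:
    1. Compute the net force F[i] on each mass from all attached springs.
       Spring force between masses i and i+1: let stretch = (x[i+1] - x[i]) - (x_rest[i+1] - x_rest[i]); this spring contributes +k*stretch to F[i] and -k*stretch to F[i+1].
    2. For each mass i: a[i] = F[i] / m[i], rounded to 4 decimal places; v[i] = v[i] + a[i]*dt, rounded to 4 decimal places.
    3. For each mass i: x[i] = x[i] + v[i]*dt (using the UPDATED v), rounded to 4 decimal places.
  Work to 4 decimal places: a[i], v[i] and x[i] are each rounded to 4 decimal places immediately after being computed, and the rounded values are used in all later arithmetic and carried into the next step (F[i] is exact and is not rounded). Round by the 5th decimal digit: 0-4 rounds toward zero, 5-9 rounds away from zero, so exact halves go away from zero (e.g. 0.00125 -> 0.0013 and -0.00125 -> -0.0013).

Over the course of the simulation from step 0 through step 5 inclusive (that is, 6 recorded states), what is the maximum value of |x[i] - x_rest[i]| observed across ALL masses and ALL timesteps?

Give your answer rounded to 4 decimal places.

Answer: 2.2914

Derivation:
Step 0: x=[6.0000 12.0000 13.0000] v=[0.0000 2.0000 0.0000]
Step 1: x=[6.0050 12.1500 13.0400] v=[0.0500 1.5000 0.4000]
Step 2: x=[6.0157 12.2475 13.1211] v=[0.1073 0.9745 0.8110]
Step 3: x=[6.0326 12.2914 13.2435] v=[0.1689 0.4387 1.2236]
Step 4: x=[6.0558 12.2822 13.4063] v=[0.2318 -0.0920 1.6284]
Step 5: x=[6.0851 12.2220 13.6079] v=[0.2931 -0.6022 2.0160]
Max displacement = 2.2914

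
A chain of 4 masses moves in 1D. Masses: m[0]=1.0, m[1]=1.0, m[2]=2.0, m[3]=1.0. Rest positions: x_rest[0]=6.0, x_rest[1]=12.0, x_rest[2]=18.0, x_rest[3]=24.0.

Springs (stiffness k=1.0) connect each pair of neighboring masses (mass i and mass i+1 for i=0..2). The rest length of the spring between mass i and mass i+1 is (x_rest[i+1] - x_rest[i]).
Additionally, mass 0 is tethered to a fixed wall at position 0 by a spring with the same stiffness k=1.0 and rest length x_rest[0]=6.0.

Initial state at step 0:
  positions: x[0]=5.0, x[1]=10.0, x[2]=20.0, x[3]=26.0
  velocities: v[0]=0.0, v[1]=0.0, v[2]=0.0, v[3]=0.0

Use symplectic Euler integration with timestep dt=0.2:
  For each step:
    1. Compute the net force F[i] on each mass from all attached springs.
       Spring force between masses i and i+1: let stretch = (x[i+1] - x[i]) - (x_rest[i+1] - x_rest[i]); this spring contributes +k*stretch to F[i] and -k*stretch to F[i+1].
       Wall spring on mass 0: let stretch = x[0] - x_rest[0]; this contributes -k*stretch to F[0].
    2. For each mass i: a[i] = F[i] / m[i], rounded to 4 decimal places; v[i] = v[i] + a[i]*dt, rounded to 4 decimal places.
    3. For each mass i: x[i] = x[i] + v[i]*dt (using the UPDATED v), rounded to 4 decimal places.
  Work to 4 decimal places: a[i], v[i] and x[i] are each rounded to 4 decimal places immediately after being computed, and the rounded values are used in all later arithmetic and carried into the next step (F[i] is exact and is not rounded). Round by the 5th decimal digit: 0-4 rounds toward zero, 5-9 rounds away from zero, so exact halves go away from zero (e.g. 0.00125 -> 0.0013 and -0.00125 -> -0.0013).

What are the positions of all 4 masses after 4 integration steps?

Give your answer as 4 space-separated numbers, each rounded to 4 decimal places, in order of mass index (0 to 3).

Step 0: x=[5.0000 10.0000 20.0000 26.0000] v=[0.0000 0.0000 0.0000 0.0000]
Step 1: x=[5.0000 10.2000 19.9200 26.0000] v=[0.0000 1.0000 -0.4000 0.0000]
Step 2: x=[5.0080 10.5808 19.7672 25.9968] v=[0.0400 1.9040 -0.7640 -0.0160]
Step 3: x=[5.0386 11.1061 19.5553 25.9844] v=[0.1530 2.6267 -1.0597 -0.0619]
Step 4: x=[5.1104 11.7267 19.3030 25.9549] v=[0.3588 3.1030 -1.2617 -0.1477]

Answer: 5.1104 11.7267 19.3030 25.9549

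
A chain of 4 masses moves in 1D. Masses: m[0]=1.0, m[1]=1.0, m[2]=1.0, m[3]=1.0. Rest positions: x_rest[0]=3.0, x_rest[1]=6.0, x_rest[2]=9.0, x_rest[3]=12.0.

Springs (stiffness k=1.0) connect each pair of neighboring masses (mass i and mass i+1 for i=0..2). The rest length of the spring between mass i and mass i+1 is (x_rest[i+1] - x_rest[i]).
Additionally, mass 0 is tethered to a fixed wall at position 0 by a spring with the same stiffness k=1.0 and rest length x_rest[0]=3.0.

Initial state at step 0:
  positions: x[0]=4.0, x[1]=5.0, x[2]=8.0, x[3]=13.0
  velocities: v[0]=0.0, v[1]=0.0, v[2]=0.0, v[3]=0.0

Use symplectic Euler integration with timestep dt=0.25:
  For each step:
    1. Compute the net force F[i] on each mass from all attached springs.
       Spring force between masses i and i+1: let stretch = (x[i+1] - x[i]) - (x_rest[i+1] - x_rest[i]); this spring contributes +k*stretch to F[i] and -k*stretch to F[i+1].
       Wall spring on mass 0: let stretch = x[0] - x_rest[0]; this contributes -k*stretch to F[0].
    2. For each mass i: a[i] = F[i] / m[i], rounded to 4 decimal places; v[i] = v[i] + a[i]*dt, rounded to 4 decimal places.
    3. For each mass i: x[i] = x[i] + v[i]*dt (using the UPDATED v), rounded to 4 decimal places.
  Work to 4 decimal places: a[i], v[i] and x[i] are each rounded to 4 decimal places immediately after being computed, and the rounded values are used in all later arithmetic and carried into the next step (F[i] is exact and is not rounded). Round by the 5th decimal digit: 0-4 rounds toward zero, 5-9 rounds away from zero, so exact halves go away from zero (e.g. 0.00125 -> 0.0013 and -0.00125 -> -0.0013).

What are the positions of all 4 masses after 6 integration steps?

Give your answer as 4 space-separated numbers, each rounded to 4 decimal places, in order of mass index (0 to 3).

Answer: 1.8562 6.5176 9.6693 11.3148

Derivation:
Step 0: x=[4.0000 5.0000 8.0000 13.0000] v=[0.0000 0.0000 0.0000 0.0000]
Step 1: x=[3.8125 5.1250 8.1250 12.8750] v=[-0.7500 0.5000 0.5000 -0.5000]
Step 2: x=[3.4688 5.3555 8.3594 12.6406] v=[-1.3750 0.9219 0.9375 -0.9375]
Step 3: x=[3.0262 5.6558 8.6736 12.3262] v=[-1.7705 1.2012 1.2568 -1.2578]
Step 4: x=[2.5588 5.9804 9.0275 11.9710] v=[-1.8697 1.2983 1.4155 -1.4210]
Step 5: x=[2.1453 6.2816 9.3749 11.6193] v=[-1.6540 1.2047 1.3896 -1.4069]
Step 6: x=[1.8562 6.5176 9.6693 11.3148] v=[-1.1563 0.9440 1.1774 -1.2180]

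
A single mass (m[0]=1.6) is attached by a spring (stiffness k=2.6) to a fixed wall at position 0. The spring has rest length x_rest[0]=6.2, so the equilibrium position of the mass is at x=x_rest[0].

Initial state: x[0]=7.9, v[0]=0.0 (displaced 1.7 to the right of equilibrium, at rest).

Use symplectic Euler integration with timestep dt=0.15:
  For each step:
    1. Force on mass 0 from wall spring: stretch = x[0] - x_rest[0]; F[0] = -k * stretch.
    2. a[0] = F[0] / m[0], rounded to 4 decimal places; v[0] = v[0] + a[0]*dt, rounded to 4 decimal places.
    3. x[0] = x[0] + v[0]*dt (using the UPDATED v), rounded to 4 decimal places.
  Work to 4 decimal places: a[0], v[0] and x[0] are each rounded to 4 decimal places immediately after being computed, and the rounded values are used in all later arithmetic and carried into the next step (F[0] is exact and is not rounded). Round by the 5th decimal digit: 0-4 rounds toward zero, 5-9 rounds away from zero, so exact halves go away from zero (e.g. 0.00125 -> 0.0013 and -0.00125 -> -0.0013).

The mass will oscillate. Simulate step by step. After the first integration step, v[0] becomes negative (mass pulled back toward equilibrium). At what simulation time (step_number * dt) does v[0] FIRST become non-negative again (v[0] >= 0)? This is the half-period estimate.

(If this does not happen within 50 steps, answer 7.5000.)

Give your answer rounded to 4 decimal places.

Answer: 2.5500

Derivation:
Step 0: x=[7.9000] v=[0.0000]
Step 1: x=[7.8378] v=[-0.4144]
Step 2: x=[7.7158] v=[-0.8136]
Step 3: x=[7.5383] v=[-1.1831]
Step 4: x=[7.3119] v=[-1.5093]
Step 5: x=[7.0449] v=[-1.7803]
Step 6: x=[6.7470] v=[-1.9863]
Step 7: x=[6.4291] v=[-2.1196]
Step 8: x=[6.1028] v=[-2.1754]
Step 9: x=[5.7800] v=[-2.1517]
Step 10: x=[5.4726] v=[-2.0493]
Step 11: x=[5.1918] v=[-1.8720]
Step 12: x=[4.9479] v=[-1.6263]
Step 13: x=[4.7497] v=[-1.3211]
Step 14: x=[4.6046] v=[-0.9676]
Step 15: x=[4.5178] v=[-0.5787]
Step 16: x=[4.4925] v=[-0.1687]
Step 17: x=[4.5296] v=[0.2475]
First v>=0 after going negative at step 17, time=2.5500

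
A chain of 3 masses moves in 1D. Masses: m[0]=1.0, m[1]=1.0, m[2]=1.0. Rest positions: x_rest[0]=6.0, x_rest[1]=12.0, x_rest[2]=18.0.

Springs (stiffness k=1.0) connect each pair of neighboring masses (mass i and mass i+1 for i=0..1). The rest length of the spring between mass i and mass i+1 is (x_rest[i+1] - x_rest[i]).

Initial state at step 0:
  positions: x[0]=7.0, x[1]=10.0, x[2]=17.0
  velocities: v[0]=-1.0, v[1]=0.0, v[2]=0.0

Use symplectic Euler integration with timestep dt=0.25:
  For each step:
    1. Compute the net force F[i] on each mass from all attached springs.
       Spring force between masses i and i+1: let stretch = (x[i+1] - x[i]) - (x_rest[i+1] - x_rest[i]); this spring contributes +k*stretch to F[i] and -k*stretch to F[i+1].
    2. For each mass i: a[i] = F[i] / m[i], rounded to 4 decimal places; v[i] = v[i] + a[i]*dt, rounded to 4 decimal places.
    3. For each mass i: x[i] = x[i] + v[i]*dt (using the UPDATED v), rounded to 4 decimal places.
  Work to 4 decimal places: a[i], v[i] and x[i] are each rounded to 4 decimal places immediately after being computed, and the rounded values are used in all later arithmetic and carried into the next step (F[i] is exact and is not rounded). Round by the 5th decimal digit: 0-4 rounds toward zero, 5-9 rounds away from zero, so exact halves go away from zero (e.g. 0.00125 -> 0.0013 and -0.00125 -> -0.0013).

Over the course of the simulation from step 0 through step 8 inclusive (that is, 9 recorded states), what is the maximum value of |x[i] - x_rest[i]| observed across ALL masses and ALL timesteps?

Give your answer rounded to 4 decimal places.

Answer: 2.8673

Derivation:
Step 0: x=[7.0000 10.0000 17.0000] v=[-1.0000 0.0000 0.0000]
Step 1: x=[6.5625 10.2500 16.9375] v=[-1.7500 1.0000 -0.2500]
Step 2: x=[5.9805 10.6875 16.8320] v=[-2.3281 1.7500 -0.4219]
Step 3: x=[5.3177 11.2149 16.7175] v=[-2.6514 2.1094 -0.4580]
Step 4: x=[4.6484 11.7176 16.6341] v=[-2.6771 2.0108 -0.3337]
Step 5: x=[4.0460 12.0858 16.6184] v=[-2.4098 1.4726 -0.0628]
Step 6: x=[3.5710 12.2348 16.6944] v=[-1.8999 0.5958 0.3041]
Step 7: x=[3.2625 12.1210 16.8667] v=[-1.2340 -0.4553 0.6892]
Step 8: x=[3.1327 11.7501 17.1174] v=[-0.5194 -1.4835 1.0028]
Max displacement = 2.8673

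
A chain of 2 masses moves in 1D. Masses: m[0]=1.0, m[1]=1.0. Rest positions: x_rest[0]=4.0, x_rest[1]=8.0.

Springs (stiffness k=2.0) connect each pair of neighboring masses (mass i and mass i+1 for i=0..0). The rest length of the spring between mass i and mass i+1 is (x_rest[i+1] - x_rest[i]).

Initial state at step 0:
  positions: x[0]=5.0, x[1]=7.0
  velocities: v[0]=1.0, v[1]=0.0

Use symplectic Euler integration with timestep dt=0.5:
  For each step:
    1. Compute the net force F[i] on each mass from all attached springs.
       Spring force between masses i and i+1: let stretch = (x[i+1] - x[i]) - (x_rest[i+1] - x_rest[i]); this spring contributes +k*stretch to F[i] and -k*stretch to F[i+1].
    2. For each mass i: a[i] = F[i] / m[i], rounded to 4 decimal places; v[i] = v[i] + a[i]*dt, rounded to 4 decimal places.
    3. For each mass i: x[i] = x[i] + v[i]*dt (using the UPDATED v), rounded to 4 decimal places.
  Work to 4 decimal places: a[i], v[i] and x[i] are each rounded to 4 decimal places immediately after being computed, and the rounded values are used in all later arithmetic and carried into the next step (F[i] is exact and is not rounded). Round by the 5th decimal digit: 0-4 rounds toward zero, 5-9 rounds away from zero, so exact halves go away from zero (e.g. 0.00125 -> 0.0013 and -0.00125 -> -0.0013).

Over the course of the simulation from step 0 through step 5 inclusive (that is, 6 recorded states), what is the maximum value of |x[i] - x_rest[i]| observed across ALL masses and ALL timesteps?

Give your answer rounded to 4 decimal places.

Answer: 2.0000

Derivation:
Step 0: x=[5.0000 7.0000] v=[1.0000 0.0000]
Step 1: x=[4.5000 8.0000] v=[-1.0000 2.0000]
Step 2: x=[3.7500 9.2500] v=[-1.5000 2.5000]
Step 3: x=[3.7500 9.7500] v=[0.0000 1.0000]
Step 4: x=[4.7500 9.2500] v=[2.0000 -1.0000]
Step 5: x=[6.0000 8.5000] v=[2.5000 -1.5000]
Max displacement = 2.0000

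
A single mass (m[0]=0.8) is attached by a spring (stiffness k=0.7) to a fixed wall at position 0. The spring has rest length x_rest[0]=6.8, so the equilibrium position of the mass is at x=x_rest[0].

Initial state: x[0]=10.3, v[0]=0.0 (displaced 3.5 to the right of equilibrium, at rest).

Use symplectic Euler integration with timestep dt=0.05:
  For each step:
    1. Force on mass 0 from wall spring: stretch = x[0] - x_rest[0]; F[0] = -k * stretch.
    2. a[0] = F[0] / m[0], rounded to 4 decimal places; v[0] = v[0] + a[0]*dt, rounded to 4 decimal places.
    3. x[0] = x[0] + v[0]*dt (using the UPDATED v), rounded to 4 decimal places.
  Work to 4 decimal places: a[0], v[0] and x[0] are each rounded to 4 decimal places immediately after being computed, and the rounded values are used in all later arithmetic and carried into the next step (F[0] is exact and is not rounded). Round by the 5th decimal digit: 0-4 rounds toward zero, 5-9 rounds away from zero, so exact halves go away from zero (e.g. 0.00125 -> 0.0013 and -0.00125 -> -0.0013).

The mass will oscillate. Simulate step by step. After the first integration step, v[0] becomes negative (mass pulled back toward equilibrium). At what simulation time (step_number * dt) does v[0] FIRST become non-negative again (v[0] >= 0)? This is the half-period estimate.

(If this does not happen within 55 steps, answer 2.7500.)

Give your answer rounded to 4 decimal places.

Answer: 2.7500

Derivation:
Step 0: x=[10.3000] v=[0.0000]
Step 1: x=[10.2923] v=[-0.1531]
Step 2: x=[10.2770] v=[-0.3059]
Step 3: x=[10.2541] v=[-0.4580]
Step 4: x=[10.2236] v=[-0.6091]
Step 5: x=[10.1857] v=[-0.7589]
Step 6: x=[10.1404] v=[-0.9070]
Step 7: x=[10.0877] v=[-1.0531]
Step 8: x=[10.0279] v=[-1.1969]
Step 9: x=[9.9610] v=[-1.3381]
Step 10: x=[9.8872] v=[-1.4764]
Step 11: x=[9.8066] v=[-1.6115]
Step 12: x=[9.7195] v=[-1.7430]
Step 13: x=[9.6260] v=[-1.8707]
Step 14: x=[9.5263] v=[-1.9943]
Step 15: x=[9.4206] v=[-2.1136]
Step 16: x=[9.3092] v=[-2.2283]
Step 17: x=[9.1923] v=[-2.3381]
Step 18: x=[9.0702] v=[-2.4428]
Step 19: x=[8.9431] v=[-2.5421]
Step 20: x=[8.8113] v=[-2.6359]
Step 21: x=[8.6751] v=[-2.7239]
Step 22: x=[8.5348] v=[-2.8059]
Step 23: x=[8.3907] v=[-2.8818]
Step 24: x=[8.2431] v=[-2.9514]
Step 25: x=[8.0924] v=[-3.0145]
Step 26: x=[7.9389] v=[-3.0710]
Step 27: x=[7.7829] v=[-3.1208]
Step 28: x=[7.6247] v=[-3.1638]
Step 29: x=[7.4647] v=[-3.1999]
Step 30: x=[7.3033] v=[-3.2290]
Step 31: x=[7.1408] v=[-3.2510]
Step 32: x=[6.9775] v=[-3.2659]
Step 33: x=[6.8138] v=[-3.2737]
Step 34: x=[6.6501] v=[-3.2743]
Step 35: x=[6.4867] v=[-3.2677]
Step 36: x=[6.3240] v=[-3.2540]
Step 37: x=[6.1623] v=[-3.2332]
Step 38: x=[6.0020] v=[-3.2053]
Step 39: x=[5.8435] v=[-3.1704]
Step 40: x=[5.6871] v=[-3.1286]
Step 41: x=[5.5331] v=[-3.0799]
Step 42: x=[5.3819] v=[-3.0245]
Step 43: x=[5.2338] v=[-2.9625]
Step 44: x=[5.0891] v=[-2.8940]
Step 45: x=[4.9481] v=[-2.8192]
Step 46: x=[4.8112] v=[-2.7382]
Step 47: x=[4.6786] v=[-2.6512]
Step 48: x=[4.5507] v=[-2.5584]
Step 49: x=[4.4277] v=[-2.4600]
Step 50: x=[4.3099] v=[-2.3562]
Step 51: x=[4.1975] v=[-2.2473]
Step 52: x=[4.0908] v=[-2.1334]
Step 53: x=[3.9901] v=[-2.0149]
Step 54: x=[3.8955] v=[-1.8920]
Step 55: x=[3.8073] v=[-1.7649]
v[0] did not become non-negative within 55 steps; using fallback time=2.7500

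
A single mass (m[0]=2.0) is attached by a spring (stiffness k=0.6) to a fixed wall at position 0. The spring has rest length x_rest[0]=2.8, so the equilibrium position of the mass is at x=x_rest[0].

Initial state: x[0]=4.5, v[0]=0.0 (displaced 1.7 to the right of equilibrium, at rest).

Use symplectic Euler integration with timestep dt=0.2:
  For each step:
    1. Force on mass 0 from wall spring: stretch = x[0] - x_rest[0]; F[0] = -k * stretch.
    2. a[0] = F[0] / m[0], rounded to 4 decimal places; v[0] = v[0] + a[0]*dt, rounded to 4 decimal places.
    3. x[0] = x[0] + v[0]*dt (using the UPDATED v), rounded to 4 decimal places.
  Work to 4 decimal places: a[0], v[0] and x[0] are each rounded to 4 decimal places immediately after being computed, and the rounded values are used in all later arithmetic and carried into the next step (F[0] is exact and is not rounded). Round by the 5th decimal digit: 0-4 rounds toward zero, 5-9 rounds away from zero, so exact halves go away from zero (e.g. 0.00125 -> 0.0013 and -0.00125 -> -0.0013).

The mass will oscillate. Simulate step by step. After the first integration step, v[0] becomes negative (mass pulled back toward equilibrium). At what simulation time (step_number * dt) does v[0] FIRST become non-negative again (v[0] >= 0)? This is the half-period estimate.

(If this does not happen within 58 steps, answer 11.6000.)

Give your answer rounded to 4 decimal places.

Step 0: x=[4.5000] v=[0.0000]
Step 1: x=[4.4796] v=[-0.1020]
Step 2: x=[4.4390] v=[-0.2028]
Step 3: x=[4.3788] v=[-0.3011]
Step 4: x=[4.2996] v=[-0.3958]
Step 5: x=[4.2024] v=[-0.4858]
Step 6: x=[4.0884] v=[-0.5699]
Step 7: x=[3.9590] v=[-0.6472]
Step 8: x=[3.8157] v=[-0.7167]
Step 9: x=[3.6602] v=[-0.7776]
Step 10: x=[3.4944] v=[-0.8292]
Step 11: x=[3.3202] v=[-0.8709]
Step 12: x=[3.1398] v=[-0.9021]
Step 13: x=[2.9553] v=[-0.9225]
Step 14: x=[2.7689] v=[-0.9318]
Step 15: x=[2.5829] v=[-0.9299]
Step 16: x=[2.3995] v=[-0.9169]
Step 17: x=[2.2209] v=[-0.8929]
Step 18: x=[2.0493] v=[-0.8582]
Step 19: x=[1.8867] v=[-0.8132]
Step 20: x=[1.7350] v=[-0.7584]
Step 21: x=[1.5961] v=[-0.6945]
Step 22: x=[1.4716] v=[-0.6223]
Step 23: x=[1.3631] v=[-0.5426]
Step 24: x=[1.2718] v=[-0.4564]
Step 25: x=[1.1989] v=[-0.3647]
Step 26: x=[1.1452] v=[-0.2686]
Step 27: x=[1.1113] v=[-0.1693]
Step 28: x=[1.0977] v=[-0.0680]
Step 29: x=[1.1045] v=[0.0341]
First v>=0 after going negative at step 29, time=5.8000

Answer: 5.8000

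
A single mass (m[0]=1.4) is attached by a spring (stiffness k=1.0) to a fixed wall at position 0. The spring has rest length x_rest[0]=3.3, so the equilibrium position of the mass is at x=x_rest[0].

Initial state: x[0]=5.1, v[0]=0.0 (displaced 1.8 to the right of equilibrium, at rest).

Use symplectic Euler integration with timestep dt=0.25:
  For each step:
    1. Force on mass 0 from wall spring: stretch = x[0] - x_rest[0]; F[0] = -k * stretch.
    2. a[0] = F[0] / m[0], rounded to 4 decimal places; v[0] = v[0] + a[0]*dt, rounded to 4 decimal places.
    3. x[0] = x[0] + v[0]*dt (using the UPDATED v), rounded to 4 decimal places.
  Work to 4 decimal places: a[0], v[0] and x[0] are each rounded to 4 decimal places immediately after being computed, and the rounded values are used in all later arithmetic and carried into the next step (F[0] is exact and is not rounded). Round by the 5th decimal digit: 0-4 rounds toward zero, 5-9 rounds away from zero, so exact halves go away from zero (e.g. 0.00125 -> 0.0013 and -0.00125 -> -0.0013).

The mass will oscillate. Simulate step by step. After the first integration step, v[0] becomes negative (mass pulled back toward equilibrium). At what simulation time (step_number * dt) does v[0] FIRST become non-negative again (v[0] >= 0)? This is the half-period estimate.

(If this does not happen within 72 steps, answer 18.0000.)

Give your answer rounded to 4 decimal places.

Step 0: x=[5.1000] v=[0.0000]
Step 1: x=[5.0197] v=[-0.3214]
Step 2: x=[4.8626] v=[-0.6285]
Step 3: x=[4.6357] v=[-0.9075]
Step 4: x=[4.3492] v=[-1.1460]
Step 5: x=[4.0159] v=[-1.3334]
Step 6: x=[3.6506] v=[-1.4613]
Step 7: x=[3.2696] v=[-1.5239]
Step 8: x=[2.8900] v=[-1.5185]
Step 9: x=[2.5287] v=[-1.4453]
Step 10: x=[2.2018] v=[-1.3076]
Step 11: x=[1.9239] v=[-1.1115]
Step 12: x=[1.7075] v=[-0.8658]
Step 13: x=[1.5622] v=[-0.5814]
Step 14: x=[1.4944] v=[-0.2711]
Step 15: x=[1.5072] v=[0.0513]
First v>=0 after going negative at step 15, time=3.7500

Answer: 3.7500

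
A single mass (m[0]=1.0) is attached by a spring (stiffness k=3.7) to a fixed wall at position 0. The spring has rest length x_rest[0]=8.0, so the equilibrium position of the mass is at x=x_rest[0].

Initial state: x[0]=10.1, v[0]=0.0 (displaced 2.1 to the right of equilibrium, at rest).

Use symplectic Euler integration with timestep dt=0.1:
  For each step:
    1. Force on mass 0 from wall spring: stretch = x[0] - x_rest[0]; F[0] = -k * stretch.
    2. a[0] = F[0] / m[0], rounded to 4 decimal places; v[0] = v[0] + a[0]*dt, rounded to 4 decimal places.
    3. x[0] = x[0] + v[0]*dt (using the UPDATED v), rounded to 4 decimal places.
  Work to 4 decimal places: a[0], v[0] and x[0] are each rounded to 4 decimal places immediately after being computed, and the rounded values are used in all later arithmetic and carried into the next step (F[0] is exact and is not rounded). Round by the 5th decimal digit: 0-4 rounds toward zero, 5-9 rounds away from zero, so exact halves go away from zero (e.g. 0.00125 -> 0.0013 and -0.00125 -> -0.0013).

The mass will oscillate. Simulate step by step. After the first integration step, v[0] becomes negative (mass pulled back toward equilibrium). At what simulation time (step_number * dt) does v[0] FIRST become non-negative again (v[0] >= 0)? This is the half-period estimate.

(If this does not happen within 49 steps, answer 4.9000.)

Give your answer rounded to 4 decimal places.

Answer: 1.7000

Derivation:
Step 0: x=[10.1000] v=[0.0000]
Step 1: x=[10.0223] v=[-0.7770]
Step 2: x=[9.8698] v=[-1.5253]
Step 3: x=[9.6481] v=[-2.2171]
Step 4: x=[9.3654] v=[-2.8269]
Step 5: x=[9.0322] v=[-3.3321]
Step 6: x=[8.6608] v=[-3.7140]
Step 7: x=[8.2650] v=[-3.9585]
Step 8: x=[7.8593] v=[-4.0566]
Step 9: x=[7.4589] v=[-4.0045]
Step 10: x=[7.0785] v=[-3.8043]
Step 11: x=[6.7322] v=[-3.4633]
Step 12: x=[6.4328] v=[-2.9942]
Step 13: x=[6.1914] v=[-2.4143]
Step 14: x=[6.0169] v=[-1.7451]
Step 15: x=[5.9158] v=[-1.0114]
Step 16: x=[5.8918] v=[-0.2403]
Step 17: x=[5.9458] v=[0.5397]
First v>=0 after going negative at step 17, time=1.7000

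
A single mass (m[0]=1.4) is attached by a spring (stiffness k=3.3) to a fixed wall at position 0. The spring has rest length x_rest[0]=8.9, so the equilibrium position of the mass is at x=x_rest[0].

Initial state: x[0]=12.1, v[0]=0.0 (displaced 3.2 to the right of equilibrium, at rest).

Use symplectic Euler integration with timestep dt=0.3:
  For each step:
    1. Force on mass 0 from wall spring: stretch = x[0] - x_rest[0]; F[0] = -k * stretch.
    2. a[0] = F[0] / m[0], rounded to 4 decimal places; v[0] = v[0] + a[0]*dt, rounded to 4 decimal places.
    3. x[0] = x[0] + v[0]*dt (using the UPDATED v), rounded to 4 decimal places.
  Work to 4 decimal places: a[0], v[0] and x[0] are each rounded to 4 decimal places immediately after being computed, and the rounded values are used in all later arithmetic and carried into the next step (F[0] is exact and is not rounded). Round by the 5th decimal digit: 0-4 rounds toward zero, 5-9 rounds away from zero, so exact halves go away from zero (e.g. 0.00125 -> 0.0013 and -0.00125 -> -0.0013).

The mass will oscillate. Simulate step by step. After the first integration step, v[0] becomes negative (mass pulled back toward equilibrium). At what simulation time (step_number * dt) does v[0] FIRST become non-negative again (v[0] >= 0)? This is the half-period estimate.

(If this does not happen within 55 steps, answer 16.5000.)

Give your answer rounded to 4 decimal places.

Step 0: x=[12.1000] v=[0.0000]
Step 1: x=[11.4211] v=[-2.2629]
Step 2: x=[10.2074] v=[-4.0457]
Step 3: x=[8.7163] v=[-4.9702]
Step 4: x=[7.2642] v=[-4.8403]
Step 5: x=[6.1591] v=[-3.6836]
Step 6: x=[5.6355] v=[-1.7454]
Step 7: x=[5.8044] v=[0.5631]
First v>=0 after going negative at step 7, time=2.1000

Answer: 2.1000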